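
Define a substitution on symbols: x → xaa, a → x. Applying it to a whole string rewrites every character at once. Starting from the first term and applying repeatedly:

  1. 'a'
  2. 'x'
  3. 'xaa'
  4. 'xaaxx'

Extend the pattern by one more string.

xaaxxxaaxaa

Apply φ to xaaxx symbol by symbol: x→xaa, a→x, a→x, x→xaa, x→xaa; joined: xaa x x xaa xaa.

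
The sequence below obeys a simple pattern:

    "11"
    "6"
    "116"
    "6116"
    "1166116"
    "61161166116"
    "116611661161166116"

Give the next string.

This is a Fibonacci-style word recurrence s(k) = s(k−2)·s(k−1): e.g. 11·6 = 116.
Continuing: 61161166116 · 116611661161166116 gives term 8.

61161166116116611661161166116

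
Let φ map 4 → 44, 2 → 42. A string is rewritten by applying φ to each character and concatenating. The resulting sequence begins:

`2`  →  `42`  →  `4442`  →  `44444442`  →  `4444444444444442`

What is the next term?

Applying the rule to each of the 16 symbols of 4444444444444442 gives the pieces 44 44 44 44 44 44 44 44 44 44 44 44 44 44 44 42, which concatenate to the answer.

44444444444444444444444444444442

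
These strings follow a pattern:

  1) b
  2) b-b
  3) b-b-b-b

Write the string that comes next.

Every step duplicates the string with '-' between the halves.
One more doubling of b-b-b-b gives the answer.

b-b-b-b-b-b-b-b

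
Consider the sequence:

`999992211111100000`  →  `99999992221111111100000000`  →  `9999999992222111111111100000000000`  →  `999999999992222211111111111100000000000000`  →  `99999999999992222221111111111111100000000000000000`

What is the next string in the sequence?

9999999999999992222222111111111111111100000000000000000000

Term n consists of 2n+1 9's, followed by n 2's, followed by 2n+2 1's, followed by 3n-1 0's, where the shown terms are n = 2, 3, 4, 5, 6.
Setting n = 7 gives 15, 7, 16, 20 characters in each block.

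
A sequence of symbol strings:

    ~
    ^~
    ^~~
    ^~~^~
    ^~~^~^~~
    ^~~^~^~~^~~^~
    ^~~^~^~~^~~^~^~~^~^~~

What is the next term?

^~~^~^~~^~~^~^~~^~^~~^~~^~^~~^~~^~

From term 3 onward, concatenate the last term with the second-to-last: ^~·~ = ^~~, ^~~·^~ = ^~~^~, …
So term 8 is ^~~^~^~~^~~^~^~~^~^~~·^~~^~^~~^~~^~.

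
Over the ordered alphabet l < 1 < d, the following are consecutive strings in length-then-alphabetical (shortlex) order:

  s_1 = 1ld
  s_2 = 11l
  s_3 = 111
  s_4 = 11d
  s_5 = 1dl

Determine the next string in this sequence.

Find the rightmost character of 1dl below d, bump it to the next letter, and reset everything to its right to l.

1d1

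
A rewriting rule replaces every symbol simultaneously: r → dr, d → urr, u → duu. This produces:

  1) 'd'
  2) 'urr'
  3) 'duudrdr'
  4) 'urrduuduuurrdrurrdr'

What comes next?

φ(urrduuduuurrdrurrdr) expands symbol-by-symbol to duu dr dr urr duu duu urr duu duu duu dr dr urr dr duu dr dr urr dr; joining the 19 pieces gives the next term.

duudrdrurrduuduuurrduuduuduudrdrurrdrduudrdrurrdr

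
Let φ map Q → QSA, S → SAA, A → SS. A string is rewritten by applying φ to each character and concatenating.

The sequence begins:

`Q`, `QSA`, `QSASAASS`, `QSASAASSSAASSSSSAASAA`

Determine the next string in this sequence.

Rewriting the 21 symbols of QSASAASSSAASSSSSAASAA one by one yields QSA SAA SS SAA SS SS SAA SAA SAA SS SS SAA SAA SAA SAA SAA SS SS SAA SS SS; concatenated:

QSASAASSSAASSSSSAASAASAASSSSSAASAASAASAASAASSSSSAASSSS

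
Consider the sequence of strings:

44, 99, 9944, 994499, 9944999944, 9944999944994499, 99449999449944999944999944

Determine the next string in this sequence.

This is a Fibonacci-style word recurrence s(k) = s(k−1)·s(k−2): e.g. 99·44 = 9944.
So term 8 is 99449999449944999944999944·9944999944994499.

994499994499449999449999449944999944994499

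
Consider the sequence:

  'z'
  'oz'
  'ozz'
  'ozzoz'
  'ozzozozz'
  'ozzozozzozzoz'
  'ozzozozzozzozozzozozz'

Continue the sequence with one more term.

From term 3 onward, concatenate the last term with the second-to-last: oz·z = ozz, ozz·oz = ozzoz, …
The next term joins ozzozozzozzozozzozozz and ozzozozzozzoz.

ozzozozzozzozozzozozzozzozozzozzoz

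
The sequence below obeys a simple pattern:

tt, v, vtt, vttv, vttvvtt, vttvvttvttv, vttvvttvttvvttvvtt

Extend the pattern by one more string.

Each term (from the third on) is the previous term followed by the one before it: term 3 = v·tt = vtt.
So term 8 is vttvvttvttvvttvvtt·vttvvttvttv.

vttvvttvttvvttvvttvttvvttvttv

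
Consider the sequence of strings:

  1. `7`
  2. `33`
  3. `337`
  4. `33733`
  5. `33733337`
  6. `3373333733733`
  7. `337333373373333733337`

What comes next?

3373333733733337333373373333733733

Each term (from the third on) is the previous term followed by the one before it: term 3 = 33·7 = 337.
So term 8 is 337333373373333733337·3373333733733.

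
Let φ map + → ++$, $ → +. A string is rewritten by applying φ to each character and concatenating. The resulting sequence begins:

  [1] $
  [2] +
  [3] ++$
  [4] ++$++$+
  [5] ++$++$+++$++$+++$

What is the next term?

++$++$+++$++$+++$++$++$+++$++$+++$++$++$+

Replace each of the 17 characters of ++$++$+++$++$+++$ in place — ++$ ++$ + ++$ ++$ + ++$ ++$ ++$ + ++$ ++$ + ++$ ++$ ++$ + — and concatenate.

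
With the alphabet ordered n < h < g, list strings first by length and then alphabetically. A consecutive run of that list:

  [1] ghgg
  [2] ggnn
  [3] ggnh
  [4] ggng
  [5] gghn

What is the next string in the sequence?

gghh

Treat gghn as a base-3 numeral over the given alphabet and add one, carrying through any trailing g's.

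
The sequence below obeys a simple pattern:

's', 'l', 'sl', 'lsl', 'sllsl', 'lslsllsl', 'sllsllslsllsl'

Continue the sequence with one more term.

From term 3 onward, concatenate the second-to-last term with the last: s·l = sl, l·sl = lsl, …
The next term joins lslsllsl and sllsllslsllsl.

lslsllslsllsllslsllsl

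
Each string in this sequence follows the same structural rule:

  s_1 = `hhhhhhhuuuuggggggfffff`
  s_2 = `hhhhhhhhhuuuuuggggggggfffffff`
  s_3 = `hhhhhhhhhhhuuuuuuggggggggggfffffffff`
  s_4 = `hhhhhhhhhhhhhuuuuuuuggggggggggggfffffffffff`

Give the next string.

hhhhhhhhhhhhhhhuuuuuuuuggggggggggggggfffffffffffff

The n-th term is 2n+1 h's then n+1 u's then 2n g's then 2n-1 f's, where the shown terms are n = 3, 4, 5, 6.
Setting n = 7 gives 15, 8, 14, 13 characters in each block.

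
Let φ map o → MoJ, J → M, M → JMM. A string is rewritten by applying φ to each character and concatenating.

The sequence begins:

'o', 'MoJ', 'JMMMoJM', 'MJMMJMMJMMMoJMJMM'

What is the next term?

JMMMJMMJMMMJMMJMMMJMMJMMJMMMoJMJMMMJMMJMM

φ(MJMMJMMJMMMoJMJMM) expands symbol-by-symbol to JMM M JMM JMM M JMM JMM M JMM JMM JMM MoJ M JMM M JMM JMM; joining the 17 pieces gives the next term.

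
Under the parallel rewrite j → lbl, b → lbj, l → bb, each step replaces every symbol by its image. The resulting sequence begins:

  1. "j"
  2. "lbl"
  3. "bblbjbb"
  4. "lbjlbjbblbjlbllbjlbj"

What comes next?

bblbjlblbblbjlbllbjlbjbblbjlblbblbjbbbblbjlblbblbjlbl

Applying the rule to each of the 20 symbols of lbjlbjbblbjlbllbjlbj gives the pieces bb lbj lbl bb lbj lbl lbj lbj bb lbj lbl bb lbj bb bb lbj lbl bb lbj lbl, which concatenate to the answer.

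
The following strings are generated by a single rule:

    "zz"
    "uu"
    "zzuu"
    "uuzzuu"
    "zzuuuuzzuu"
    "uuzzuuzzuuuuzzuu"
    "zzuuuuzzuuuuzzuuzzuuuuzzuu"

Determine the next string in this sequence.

uuzzuuzzuuuuzzuuzzuuuuzzuuuuzzuuzzuuuuzzuu

From term 3 onward, concatenate the second-to-last term with the last: zz·uu = zzuu, uu·zzuu = uuzzuu, …
So term 8 is uuzzuuzzuuuuzzuu·zzuuuuzzuuuuzzuuzzuuuuzzuu.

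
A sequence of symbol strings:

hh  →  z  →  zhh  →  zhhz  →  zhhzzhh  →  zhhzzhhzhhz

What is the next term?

zhhzzhhzhhzzhhzzhh

This is a Fibonacci-style word recurrence s(k) = s(k−1)·s(k−2): e.g. z·hh = zhh.
So term 7 is zhhzzhhzhhz·zhhzzhh.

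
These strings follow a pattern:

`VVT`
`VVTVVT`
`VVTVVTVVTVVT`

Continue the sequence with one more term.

Each string is two copies of the previous one concatenated.
So the next term is two copies of VVTVVTVVTVVT.

VVTVVTVVTVVTVVTVVTVVTVVT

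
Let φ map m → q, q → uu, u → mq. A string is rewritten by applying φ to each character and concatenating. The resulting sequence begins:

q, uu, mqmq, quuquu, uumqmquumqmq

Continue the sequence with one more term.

mqmqquuquumqmqquuquu

Apply φ to uumqmquumqmq symbol by symbol: u→mq, u→mq, m→q, q→uu, m→q, q→uu, u→mq, u→mq, m→q, q→uu, m→q, q→uu; joined: mq mq q uu q uu mq mq q uu q uu.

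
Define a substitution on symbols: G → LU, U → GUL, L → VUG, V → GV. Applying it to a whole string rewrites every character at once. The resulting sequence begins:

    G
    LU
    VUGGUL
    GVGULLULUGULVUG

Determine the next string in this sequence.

Rewriting the 15 symbols of GVGULLULUGULVUG one by one yields LU GV LU GUL VUG VUG GUL VUG GUL LU GUL VUG GV GUL LU; concatenated:

LUGVLUGULVUGVUGGULVUGGULLUGULVUGGVGULLU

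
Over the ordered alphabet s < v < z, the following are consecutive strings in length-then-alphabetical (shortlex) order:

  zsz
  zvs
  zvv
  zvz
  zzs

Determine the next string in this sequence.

zzv

Treat zzs as a base-3 numeral over the given alphabet and add one, carrying through any trailing z's.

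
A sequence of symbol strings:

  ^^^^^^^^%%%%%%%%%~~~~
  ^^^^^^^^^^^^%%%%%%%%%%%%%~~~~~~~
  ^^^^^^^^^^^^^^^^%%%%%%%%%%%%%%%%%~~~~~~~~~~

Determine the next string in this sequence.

Reading off run lengths: ^ runs 8, 12, 16; % runs 9, 13, 17; ~ runs 4, 7, 10 — each is linear in n, where the shown terms are n = 2, 3, 4.
Setting n = 5 gives 20, 21, 13 characters in each block.

^^^^^^^^^^^^^^^^^^^^%%%%%%%%%%%%%%%%%%%%%~~~~~~~~~~~~~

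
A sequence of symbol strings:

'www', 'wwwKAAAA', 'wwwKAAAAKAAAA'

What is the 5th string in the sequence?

wwwKAAAAKAAAAKAAAAKAAAA

The strings grow by a fixed suffix KAAAA each time.
From wwwKAAAAKAAAA, 2 further steps: wwwKAAAAKAAAA → wwwKAAAAKAAAAKAAAA → (answer).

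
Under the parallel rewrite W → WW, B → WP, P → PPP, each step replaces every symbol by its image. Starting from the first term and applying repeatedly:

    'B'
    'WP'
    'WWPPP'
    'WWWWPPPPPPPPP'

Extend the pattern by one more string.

WWWWWWWWPPPPPPPPPPPPPPPPPPPPPPPPPPP

Applying the rule to each of the 13 symbols of WWWWPPPPPPPPP gives the pieces WW WW WW WW PPP PPP PPP PPP PPP PPP PPP PPP PPP, which concatenate to the answer.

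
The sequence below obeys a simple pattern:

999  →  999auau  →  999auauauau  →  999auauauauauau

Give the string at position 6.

Each term is the previous one with auau appended.
From 999auauauauauau, 2 further steps: 999auauauauauau → 999auauauauauauauau → (answer).

999auauauauauauauauauau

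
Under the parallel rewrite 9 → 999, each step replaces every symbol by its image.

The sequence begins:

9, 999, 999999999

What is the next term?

999999999999999999999999999

Apply φ to 999999999 symbol by symbol: 9→999, 9→999, 9→999, 9→999, 9→999, 9→999, 9→999, 9→999, 9→999; joined: 999 999 999 999 999 999 999 999 999.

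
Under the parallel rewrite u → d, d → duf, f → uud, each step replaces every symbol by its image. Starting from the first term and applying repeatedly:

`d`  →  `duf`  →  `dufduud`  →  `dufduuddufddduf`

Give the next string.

φ(dufduuddufddduf) expands symbol-by-symbol to duf d uud duf d d duf duf d uud duf duf duf d uud; joining the 15 pieces gives the next term.

dufduuddufdddufdufduuddufdufdufduud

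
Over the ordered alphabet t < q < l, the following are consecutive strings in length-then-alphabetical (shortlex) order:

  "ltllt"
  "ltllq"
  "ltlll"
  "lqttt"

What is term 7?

Continuing the enumeration 3 steps past lqttt: lqttt → lqttq → lqttl → (answer).

lqtqt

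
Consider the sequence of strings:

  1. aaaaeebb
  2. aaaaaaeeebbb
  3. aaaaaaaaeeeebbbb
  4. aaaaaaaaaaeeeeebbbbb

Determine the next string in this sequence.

Reading off run lengths: a runs 4, 6, 8, 10; e runs 2, 3, 4, 5; b runs 2, 3, 4, 5 — each is linear in n, where the shown terms are n = 2, 3, 4, 5.
Setting n = 6 gives 12, 6, 6 characters in each block.

aaaaaaaaaaaaeeeeeebbbbbb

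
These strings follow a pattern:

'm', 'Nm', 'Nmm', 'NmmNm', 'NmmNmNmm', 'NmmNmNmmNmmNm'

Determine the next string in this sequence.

Each term (from the third on) is the previous term followed by the one before it: term 3 = Nm·m = Nmm.
So term 7 is NmmNmNmmNmmNm·NmmNmNmm.

NmmNmNmmNmmNmNmmNmNmm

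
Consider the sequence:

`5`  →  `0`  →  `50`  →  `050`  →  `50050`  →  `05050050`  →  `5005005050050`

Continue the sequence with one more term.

050500505005005050050

This is a Fibonacci-style word recurrence s(k) = s(k−2)·s(k−1): e.g. 5·0 = 50.
Continuing: 05050050 · 5005005050050 gives term 8.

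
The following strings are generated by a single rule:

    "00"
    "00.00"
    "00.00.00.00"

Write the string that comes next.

Each string is two copies of the previous one joined by '.'.
Doubling 00.00.00.00 with '.' between the halves:

00.00.00.00.00.00.00.00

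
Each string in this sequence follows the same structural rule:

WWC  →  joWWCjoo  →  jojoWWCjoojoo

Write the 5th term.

jojojojoWWCjoojoojoojoo

Each term wraps the previous one in jo on the left and joo on the right.
From jojoWWCjoojoo, 2 further steps: jojoWWCjoojoo → jojojoWWCjoojoojoo → (answer).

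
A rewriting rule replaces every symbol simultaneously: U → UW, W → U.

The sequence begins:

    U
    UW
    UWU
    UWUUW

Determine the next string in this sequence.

UWUUWUWU

Apply φ to UWUUW symbol by symbol: U→UW, W→U, U→UW, U→UW, W→U; joined: UW U UW UW U.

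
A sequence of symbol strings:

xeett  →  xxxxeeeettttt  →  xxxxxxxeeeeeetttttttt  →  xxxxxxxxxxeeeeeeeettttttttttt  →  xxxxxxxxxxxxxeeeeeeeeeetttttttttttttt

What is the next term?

Reading off run lengths: x runs 1, 4, 7, 10, 13; e runs 2, 4, 6, 8, 10; t runs 2, 5, 8, 11, 14 — each is linear in n (n = 1, 2, …).
For the next term, n = 6, so the run lengths are 16, 12, 17.

xxxxxxxxxxxxxxxxeeeeeeeeeeeettttttttttttttttt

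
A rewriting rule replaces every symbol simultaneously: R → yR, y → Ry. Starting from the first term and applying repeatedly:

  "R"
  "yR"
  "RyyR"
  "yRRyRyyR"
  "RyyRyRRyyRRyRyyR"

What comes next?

Replace each of the 16 characters of RyyRyRRyyRRyRyyR in place — yR Ry Ry yR Ry yR yR Ry Ry yR yR Ry yR Ry Ry yR — and concatenate.

yRRyRyyRRyyRyRRyRyyRyRRyyRRyRyyR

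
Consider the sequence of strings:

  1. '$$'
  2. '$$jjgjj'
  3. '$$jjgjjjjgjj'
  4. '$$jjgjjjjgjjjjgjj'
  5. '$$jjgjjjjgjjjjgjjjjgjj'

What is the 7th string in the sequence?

The strings grow by a fixed suffix jjgjj each time.
From $$jjgjjjjgjjjjgjjjjgjj, 2 further steps: $$jjgjjjjgjjjjgjjjjgjj → $$jjgjjjjgjjjjgjjjjgjjjjgjj → (answer).

$$jjgjjjjgjjjjgjjjjgjjjjgjjjjgjj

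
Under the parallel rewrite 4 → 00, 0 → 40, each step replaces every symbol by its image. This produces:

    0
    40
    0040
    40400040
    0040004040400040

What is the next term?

Replace each of the 16 characters of 0040004040400040 in place — 40 40 00 40 40 40 00 40 00 40 00 40 40 40 00 40 — and concatenate.

40400040404000400040004040400040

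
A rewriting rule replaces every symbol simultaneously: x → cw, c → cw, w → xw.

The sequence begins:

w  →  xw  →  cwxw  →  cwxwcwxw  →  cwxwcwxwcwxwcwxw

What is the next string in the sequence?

Rewriting the 16 symbols of cwxwcwxwcwxwcwxw one by one yields cw xw cw xw cw xw cw xw cw xw cw xw cw xw cw xw; concatenated:

cwxwcwxwcwxwcwxwcwxwcwxwcwxwcwxw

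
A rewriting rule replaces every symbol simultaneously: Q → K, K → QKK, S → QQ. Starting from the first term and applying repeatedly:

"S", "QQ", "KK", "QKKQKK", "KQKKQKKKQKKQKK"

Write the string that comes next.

Replace each of the 14 characters of KQKKQKKKQKKQKK in place — QKK K QKK QKK K QKK QKK QKK K QKK QKK K QKK QKK — and concatenate.

QKKKQKKQKKKQKKQKKQKKKQKKQKKKQKKQKK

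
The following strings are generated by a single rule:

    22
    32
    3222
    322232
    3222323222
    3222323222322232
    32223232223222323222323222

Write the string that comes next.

322232322232223232223232223222323222322232

Each term (from the third on) is the previous term followed by the one before it: term 3 = 32·22 = 3222.
The next term joins 32223232223222323222323222 and 3222323222322232.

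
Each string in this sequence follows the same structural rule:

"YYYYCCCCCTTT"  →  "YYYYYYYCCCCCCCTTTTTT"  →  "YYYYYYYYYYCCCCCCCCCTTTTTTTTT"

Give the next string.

YYYYYYYYYYYYYCCCCCCCCCCCTTTTTTTTTTTT

Reading off run lengths: Y runs 4, 7, 10; C runs 5, 7, 9; T runs 3, 6, 9 — each is linear in n (n = 1, 2, …).
Setting n = 4 gives 13, 11, 12 characters in each block.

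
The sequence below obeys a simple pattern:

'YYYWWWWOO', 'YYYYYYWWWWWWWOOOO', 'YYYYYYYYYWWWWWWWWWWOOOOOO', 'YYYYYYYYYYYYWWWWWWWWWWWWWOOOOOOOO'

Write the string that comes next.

Reading off run lengths: Y runs 3, 6, 9, 12; W runs 4, 7, 10, 13; O runs 2, 4, 6, 8 — each is linear in n (n = 1, 2, …).
For the next term, n = 5, so the run lengths are 15, 16, 10.

YYYYYYYYYYYYYYYWWWWWWWWWWWWWWWWOOOOOOOOOO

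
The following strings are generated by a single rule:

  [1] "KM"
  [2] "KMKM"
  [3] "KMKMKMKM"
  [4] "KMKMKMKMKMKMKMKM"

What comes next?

Every step duplicates the string.
One more doubling of KMKMKMKMKMKMKMKM gives the answer.

KMKMKMKMKMKMKMKMKMKMKMKMKMKMKMKM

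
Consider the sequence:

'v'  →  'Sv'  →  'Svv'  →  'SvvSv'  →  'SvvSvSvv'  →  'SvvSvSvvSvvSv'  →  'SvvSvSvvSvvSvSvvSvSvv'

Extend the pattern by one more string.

From term 3 onward, concatenate the last term with the second-to-last: Sv·v = Svv, Svv·Sv = SvvSv, …
So term 8 is SvvSvSvvSvvSvSvvSvSvv·SvvSvSvvSvvSv.

SvvSvSvvSvvSvSvvSvSvvSvvSvSvvSvvSv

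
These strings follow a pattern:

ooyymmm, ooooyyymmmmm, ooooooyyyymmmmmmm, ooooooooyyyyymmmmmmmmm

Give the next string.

ooooooooooyyyyyymmmmmmmmmmm

Each string has the form o^{2n} y^{n+1} m^{2n+1} (n = 1, 2, …).
For the next term, n = 5, so the run lengths are 10, 6, 11.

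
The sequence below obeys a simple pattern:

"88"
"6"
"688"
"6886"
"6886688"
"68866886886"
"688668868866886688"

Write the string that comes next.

68866886886688668868866886886

From term 3 onward, concatenate the last term with the second-to-last: 6·88 = 688, 688·6 = 6886, …
So term 8 is 688668868866886688·68866886886.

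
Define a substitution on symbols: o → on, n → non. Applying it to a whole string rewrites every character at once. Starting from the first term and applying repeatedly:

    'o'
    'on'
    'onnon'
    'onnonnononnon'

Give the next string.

onnonnononnonnononnononnonnononnon

Replace each of the 13 characters of onnonnononnon in place — on non non on non non on non on non non on non — and concatenate.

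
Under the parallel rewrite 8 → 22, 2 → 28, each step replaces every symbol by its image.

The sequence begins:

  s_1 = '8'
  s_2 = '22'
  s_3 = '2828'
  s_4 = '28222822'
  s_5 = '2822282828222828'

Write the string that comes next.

28222828282228222822282828222822

Replace each of the 16 characters of 2822282828222828 in place — 28 22 28 28 28 22 28 22 28 22 28 28 28 22 28 22 — and concatenate.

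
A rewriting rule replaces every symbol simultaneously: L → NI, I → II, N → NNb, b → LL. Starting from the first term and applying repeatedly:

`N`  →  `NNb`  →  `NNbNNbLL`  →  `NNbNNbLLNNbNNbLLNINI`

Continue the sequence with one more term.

Rewriting the 20 symbols of NNbNNbLLNNbNNbLLNINI one by one yields NNb NNb LL NNb NNb LL NI NI NNb NNb LL NNb NNb LL NI NI NNb II NNb II; concatenated:

NNbNNbLLNNbNNbLLNININNbNNbLLNNbNNbLLNININNbIINNbII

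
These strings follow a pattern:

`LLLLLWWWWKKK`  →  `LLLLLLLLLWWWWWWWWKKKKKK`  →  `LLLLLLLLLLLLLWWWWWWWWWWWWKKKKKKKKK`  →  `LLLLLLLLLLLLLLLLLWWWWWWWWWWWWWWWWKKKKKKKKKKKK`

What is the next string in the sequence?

LLLLLLLLLLLLLLLLLLLLLWWWWWWWWWWWWWWWWWWWWKKKKKKKKKKKKKKK

Reading off run lengths: L runs 5, 9, 13, 17; W runs 4, 8, 12, 16; K runs 3, 6, 9, 12 — each is linear in n (n = 1, 2, …).
At n = 5 the blocks have lengths 21, 20, 15.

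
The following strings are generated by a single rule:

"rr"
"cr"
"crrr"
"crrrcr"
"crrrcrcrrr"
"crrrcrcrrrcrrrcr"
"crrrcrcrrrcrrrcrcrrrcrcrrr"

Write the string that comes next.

crrrcrcrrrcrrrcrcrrrcrcrrrcrrrcrcrrrcrrrcr

This is a Fibonacci-style word recurrence s(k) = s(k−1)·s(k−2): e.g. cr·rr = crrr.
Continuing: crrrcrcrrrcrrrcrcrrrcrcrrr · crrrcrcrrrcrrrcr gives term 8.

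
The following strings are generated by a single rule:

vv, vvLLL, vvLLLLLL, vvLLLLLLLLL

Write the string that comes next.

vvLLLLLLLLLLLL

Every step adds LLL to the end: s(k+1) = s(k)·LLL.
So the next term is vvLLLLLLLLL·LLL.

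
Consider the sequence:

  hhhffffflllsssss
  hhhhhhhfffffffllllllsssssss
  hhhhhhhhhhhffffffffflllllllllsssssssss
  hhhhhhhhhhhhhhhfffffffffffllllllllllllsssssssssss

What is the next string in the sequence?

hhhhhhhhhhhhhhhhhhhffffffffffffflllllllllllllllsssssssssssss

Each string has the form h^{4n-1} f^{2n+3} l^{3n} s^{2n+3} (n = 1, 2, …).
Setting n = 5 gives 19, 13, 15, 13 characters in each block.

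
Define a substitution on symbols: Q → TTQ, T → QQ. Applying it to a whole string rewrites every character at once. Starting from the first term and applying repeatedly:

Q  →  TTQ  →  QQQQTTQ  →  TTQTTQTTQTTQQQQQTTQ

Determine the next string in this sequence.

φ(TTQTTQTTQTTQQQQQTTQ) expands symbol-by-symbol to QQ QQ TTQ QQ QQ TTQ QQ QQ TTQ QQ QQ TTQ TTQ TTQ TTQ TTQ QQ QQ TTQ; joining the 19 pieces gives the next term.

QQQQTTQQQQQTTQQQQQTTQQQQQTTQTTQTTQTTQTTQQQQQTTQ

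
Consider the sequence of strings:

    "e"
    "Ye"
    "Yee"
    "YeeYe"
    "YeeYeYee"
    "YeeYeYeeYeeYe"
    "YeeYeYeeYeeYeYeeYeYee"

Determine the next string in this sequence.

From term 3 onward, concatenate the last term with the second-to-last: Ye·e = Yee, Yee·Ye = YeeYe, …
So term 8 is YeeYeYeeYeeYeYeeYeYee·YeeYeYeeYeeYe.

YeeYeYeeYeeYeYeeYeYeeYeeYeYeeYeeYe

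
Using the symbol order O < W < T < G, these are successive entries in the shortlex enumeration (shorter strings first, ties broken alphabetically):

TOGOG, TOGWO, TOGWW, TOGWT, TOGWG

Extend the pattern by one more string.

TOGTO

Treat TOGWG as a base-4 numeral over the given alphabet and add one, carrying through any trailing G's.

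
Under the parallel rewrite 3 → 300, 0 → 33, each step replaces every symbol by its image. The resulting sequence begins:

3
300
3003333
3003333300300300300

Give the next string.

φ(3003333300300300300) expands symbol-by-symbol to 300 33 33 300 300 300 300 300 33 33 300 33 33 300 33 33 300 33 33; joining the 19 pieces gives the next term.

30033333003003003003003333300333330033333003333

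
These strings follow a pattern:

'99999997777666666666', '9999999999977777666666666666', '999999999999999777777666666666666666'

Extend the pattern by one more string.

Each string has the form 9^{4n-1} 7^{n+2} 6^{3n+3}, where the shown terms are n = 2, 3, 4.
At n = 5 the blocks have lengths 19, 7, 18.

99999999999999999997777777666666666666666666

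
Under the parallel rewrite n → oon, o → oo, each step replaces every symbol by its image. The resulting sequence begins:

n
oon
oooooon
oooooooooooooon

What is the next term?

φ(oooooooooooooon) expands symbol-by-symbol to oo oo oo oo oo oo oo oo oo oo oo oo oo oo oon; joining the 15 pieces gives the next term.

oooooooooooooooooooooooooooooon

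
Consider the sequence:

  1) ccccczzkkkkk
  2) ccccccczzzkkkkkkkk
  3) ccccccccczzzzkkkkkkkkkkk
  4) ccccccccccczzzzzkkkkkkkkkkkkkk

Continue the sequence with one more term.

Each string has the form c^{2n+1} z^{n} k^{3n-1}, where the shown terms are n = 2, 3, 4, 5.
At n = 6 the blocks have lengths 13, 6, 17.

ccccccccccccczzzzzzkkkkkkkkkkkkkkkkk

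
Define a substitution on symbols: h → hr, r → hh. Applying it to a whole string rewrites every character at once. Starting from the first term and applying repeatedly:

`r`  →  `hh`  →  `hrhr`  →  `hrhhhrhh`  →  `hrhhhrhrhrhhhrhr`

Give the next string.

Applying the rule to each of the 16 symbols of hrhhhrhrhrhhhrhr gives the pieces hr hh hr hr hr hh hr hh hr hh hr hr hr hh hr hh, which concatenate to the answer.

hrhhhrhrhrhhhrhhhrhhhrhrhrhhhrhh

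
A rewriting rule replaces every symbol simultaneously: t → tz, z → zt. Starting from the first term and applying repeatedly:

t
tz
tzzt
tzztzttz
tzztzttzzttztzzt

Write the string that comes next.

Replace each of the 16 characters of tzztzttzzttztzzt in place — tz zt zt tz zt tz tz zt zt tz tz zt tz zt zt tz — and concatenate.

tzztzttzzttztzztzttztzzttzztzttz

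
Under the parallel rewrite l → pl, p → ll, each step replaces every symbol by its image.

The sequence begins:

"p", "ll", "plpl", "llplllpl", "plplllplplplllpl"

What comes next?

φ(plplllplplplllpl) expands symbol-by-symbol to ll pl ll pl pl pl ll pl ll pl ll pl pl pl ll pl; joining the 16 pieces gives the next term.

llplllplplplllplllplllplplplllpl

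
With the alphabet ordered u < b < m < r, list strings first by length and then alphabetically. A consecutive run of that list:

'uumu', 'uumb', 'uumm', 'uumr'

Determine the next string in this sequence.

uuru

Treat uumr as a base-4 numeral over the given alphabet and add one, carrying through any trailing r's.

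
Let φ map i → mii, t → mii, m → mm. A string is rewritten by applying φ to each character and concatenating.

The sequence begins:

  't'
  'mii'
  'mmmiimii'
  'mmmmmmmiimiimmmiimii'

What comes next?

Replace each of the 20 characters of mmmmmmmiimiimmmiimii in place — mm mm mm mm mm mm mm mii mii mm mii mii mm mm mm mii mii mm mii mii — and concatenate.

mmmmmmmmmmmmmmmiimiimmmiimiimmmmmmmiimiimmmiimii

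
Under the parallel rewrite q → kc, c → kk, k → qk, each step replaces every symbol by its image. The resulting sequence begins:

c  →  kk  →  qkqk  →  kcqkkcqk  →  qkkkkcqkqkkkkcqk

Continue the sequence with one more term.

φ(qkkkkcqkqkkkkcqk) expands symbol-by-symbol to kc qk qk qk qk kk kc qk kc qk qk qk qk kk kc qk; joining the 16 pieces gives the next term.

kcqkqkqkqkkkkcqkkcqkqkqkqkkkkcqk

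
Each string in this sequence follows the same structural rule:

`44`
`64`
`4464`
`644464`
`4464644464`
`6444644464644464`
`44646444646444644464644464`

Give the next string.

This is a Fibonacci-style word recurrence s(k) = s(k−2)·s(k−1): e.g. 44·64 = 4464.
The next term joins 6444644464644464 and 44646444646444644464644464.

644464446464446444646444646444644464644464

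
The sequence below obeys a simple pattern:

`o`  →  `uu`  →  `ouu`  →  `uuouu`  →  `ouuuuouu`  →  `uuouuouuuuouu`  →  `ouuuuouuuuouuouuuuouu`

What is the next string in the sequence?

This is a Fibonacci-style word recurrence s(k) = s(k−2)·s(k−1): e.g. o·uu = ouu.
The next term joins uuouuouuuuouu and ouuuuouuuuouuouuuuouu.

uuouuouuuuouuouuuuouuuuouuouuuuouu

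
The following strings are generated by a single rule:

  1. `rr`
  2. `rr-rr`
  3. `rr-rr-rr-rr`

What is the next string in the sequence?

Each string is two copies of the previous one joined by '-'.
Doubling rr-rr-rr-rr with '-' between the halves:

rr-rr-rr-rr-rr-rr-rr-rr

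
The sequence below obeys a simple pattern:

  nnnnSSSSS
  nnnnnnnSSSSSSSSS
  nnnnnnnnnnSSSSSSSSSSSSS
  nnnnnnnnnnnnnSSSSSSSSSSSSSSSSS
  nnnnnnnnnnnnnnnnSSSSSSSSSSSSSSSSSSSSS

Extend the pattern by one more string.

nnnnnnnnnnnnnnnnnnnSSSSSSSSSSSSSSSSSSSSSSSSS

The n-th term is 3n+1 n's then 4n+1 S's (n = 1, 2, …).
At n = 6 the blocks have lengths 19, 25.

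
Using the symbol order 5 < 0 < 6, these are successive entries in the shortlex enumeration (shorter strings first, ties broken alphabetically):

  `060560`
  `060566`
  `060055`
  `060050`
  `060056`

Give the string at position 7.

060000

Stepping forward 2 times from 060056: 060056 → 060005, then the target.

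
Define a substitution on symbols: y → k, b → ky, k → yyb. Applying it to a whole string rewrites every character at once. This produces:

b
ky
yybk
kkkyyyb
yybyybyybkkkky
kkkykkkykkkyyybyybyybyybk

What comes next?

Applying the rule to each of the 25 symbols of kkkykkkykkkyyybyybyybyybk gives the pieces yyb yyb yyb k yyb yyb yyb k yyb yyb yyb k k k ky k k ky k k ky k k ky yyb, which concatenate to the answer.

yybyybyybkyybyybyybkyybyybyybkkkkykkkykkkykkkyyyb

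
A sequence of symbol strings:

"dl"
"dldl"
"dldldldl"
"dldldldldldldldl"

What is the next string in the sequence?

dldldldldldldldldldldldldldldldl

Every step duplicates the string.
So the next term is two copies of dldldldldldldldl.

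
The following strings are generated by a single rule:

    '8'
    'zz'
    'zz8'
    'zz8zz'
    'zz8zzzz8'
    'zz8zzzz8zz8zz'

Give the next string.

zz8zzzz8zz8zzzz8zzzz8

From term 3 onward, concatenate the last term with the second-to-last: zz·8 = zz8, zz8·zz = zz8zz, …
Continuing: zz8zzzz8zz8zz · zz8zzzz8 gives term 7.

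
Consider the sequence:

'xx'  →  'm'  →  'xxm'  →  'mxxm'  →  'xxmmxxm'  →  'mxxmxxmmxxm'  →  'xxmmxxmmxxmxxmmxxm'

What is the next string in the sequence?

From term 3 onward, concatenate the second-to-last term with the last: xx·m = xxm, m·xxm = mxxm, …
So term 8 is mxxmxxmmxxm·xxmmxxmmxxmxxmmxxm.

mxxmxxmmxxmxxmmxxmmxxmxxmmxxm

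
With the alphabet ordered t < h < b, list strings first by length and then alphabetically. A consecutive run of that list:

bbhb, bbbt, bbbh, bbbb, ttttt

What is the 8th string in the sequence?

tttht

Continuing the enumeration 3 steps past ttttt: ttttt → tttth → ttttb → (answer).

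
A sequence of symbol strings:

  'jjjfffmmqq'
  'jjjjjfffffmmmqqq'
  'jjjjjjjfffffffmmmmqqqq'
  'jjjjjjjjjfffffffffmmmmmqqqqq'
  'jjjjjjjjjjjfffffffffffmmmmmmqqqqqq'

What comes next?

jjjjjjjjjjjjjfffffffffffffmmmmmmmqqqqqqq

Each string has the form j^{2n+1} f^{2n+1} m^{n+1} q^{n+1} (n = 1, 2, …).
For the next term, n = 6, so the run lengths are 13, 13, 7, 7.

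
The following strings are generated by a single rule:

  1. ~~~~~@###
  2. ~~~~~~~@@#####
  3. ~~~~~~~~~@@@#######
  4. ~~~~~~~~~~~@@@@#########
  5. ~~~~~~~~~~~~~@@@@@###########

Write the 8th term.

Each string has the form ~^{2n+1} @^{n-1} #^{2n-1}, where the shown terms are n = 2, 3, 4, 5, 6.
At n = 9 the blocks have lengths 19, 8, 17.

~~~~~~~~~~~~~~~~~~~@@@@@@@@#################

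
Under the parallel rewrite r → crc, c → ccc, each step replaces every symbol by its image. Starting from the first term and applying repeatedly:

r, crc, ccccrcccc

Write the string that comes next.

Rewriting each symbol of ccccrcccc: c→ccc, c→ccc, c→ccc, c→ccc, r→crc, c→ccc, c→ccc, c→ccc, c→ccc, which concatenates to ccc ccc ccc ccc crc ccc ccc ccc ccc.

cccccccccccccrccccccccccccc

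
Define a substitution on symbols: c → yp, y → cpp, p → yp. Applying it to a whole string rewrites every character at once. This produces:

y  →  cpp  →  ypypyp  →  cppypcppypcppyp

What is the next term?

φ(cppypcppypcppyp) expands symbol-by-symbol to yp yp yp cpp yp yp yp yp cpp yp yp yp yp cpp yp; joining the 15 pieces gives the next term.

ypypypcppypypypypcppypypypypcppyp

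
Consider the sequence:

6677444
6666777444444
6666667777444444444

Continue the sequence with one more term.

Term n consists of 2n 6's, followed by n+1 7's, followed by 3n 4's (n = 1, 2, …).
For the next term, n = 4, so the run lengths are 8, 5, 12.

6666666677777444444444444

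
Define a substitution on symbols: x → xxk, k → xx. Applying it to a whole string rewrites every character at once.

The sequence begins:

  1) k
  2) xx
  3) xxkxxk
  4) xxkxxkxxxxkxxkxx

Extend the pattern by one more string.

xxkxxkxxxxkxxkxxxxkxxkxxkxxkxxxxkxxkxxxxkxxk

Applying the rule to each of the 16 symbols of xxkxxkxxxxkxxkxx gives the pieces xxk xxk xx xxk xxk xx xxk xxk xxk xxk xx xxk xxk xx xxk xxk, which concatenate to the answer.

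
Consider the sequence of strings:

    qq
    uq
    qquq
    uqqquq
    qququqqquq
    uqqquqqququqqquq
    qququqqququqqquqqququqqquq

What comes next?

This is a Fibonacci-style word recurrence s(k) = s(k−2)·s(k−1): e.g. qq·uq = qquq.
The next term joins uqqquqqququqqquq and qququqqququqqquqqququqqquq.

uqqquqqququqqquqqququqqququqqquqqququqqquq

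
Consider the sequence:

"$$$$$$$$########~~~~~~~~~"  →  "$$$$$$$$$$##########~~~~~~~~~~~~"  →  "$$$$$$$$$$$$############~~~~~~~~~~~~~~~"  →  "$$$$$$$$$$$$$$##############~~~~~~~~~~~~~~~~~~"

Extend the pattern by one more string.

The n-th term is 2n+2 $'s then 2n+2 #'s then 3n ~'s, where the shown terms are n = 3, 4, 5, 6.
For the next term, n = 7, so the run lengths are 16, 16, 21.

$$$$$$$$$$$$$$$$################~~~~~~~~~~~~~~~~~~~~~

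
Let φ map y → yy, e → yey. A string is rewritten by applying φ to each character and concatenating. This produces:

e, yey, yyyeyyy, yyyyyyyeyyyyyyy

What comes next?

Rewriting the 15 symbols of yyyyyyyeyyyyyyy one by one yields yy yy yy yy yy yy yy yey yy yy yy yy yy yy yy; concatenated:

yyyyyyyyyyyyyyyeyyyyyyyyyyyyyyy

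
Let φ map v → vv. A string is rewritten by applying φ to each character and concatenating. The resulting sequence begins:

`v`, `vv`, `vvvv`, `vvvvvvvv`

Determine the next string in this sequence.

vvvvvvvvvvvvvvvv

Expanding vvvvvvvv: v→vv, v→vv, v→vv, v→vv, v→vv, v→vv, v→vv, v→vv. Concatenated: vv vv vv vv vv vv vv vv.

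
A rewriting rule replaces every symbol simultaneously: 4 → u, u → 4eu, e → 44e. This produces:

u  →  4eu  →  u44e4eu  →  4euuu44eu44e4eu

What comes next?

u44e4eu4eu4euuu44e4euuu44eu44e4eu

Replace each of the 15 characters of 4euuu44eu44e4eu in place — u 44e 4eu 4eu 4eu u u 44e 4eu u u 44e u 44e 4eu — and concatenate.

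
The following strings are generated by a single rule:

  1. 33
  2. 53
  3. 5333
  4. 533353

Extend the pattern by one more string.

5333535333

Each term (from the third on) is the previous term followed by the one before it: term 3 = 53·33 = 5333.
So term 5 is 533353·5333.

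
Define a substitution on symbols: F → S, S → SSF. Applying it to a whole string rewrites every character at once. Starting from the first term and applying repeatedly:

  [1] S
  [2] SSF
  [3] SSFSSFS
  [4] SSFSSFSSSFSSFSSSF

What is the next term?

SSFSSFSSSFSSFSSSFSSFSSFSSSFSSFSSSFSSFSSFS

Applying the rule to each of the 17 symbols of SSFSSFSSSFSSFSSSF gives the pieces SSF SSF S SSF SSF S SSF SSF SSF S SSF SSF S SSF SSF SSF S, which concatenate to the answer.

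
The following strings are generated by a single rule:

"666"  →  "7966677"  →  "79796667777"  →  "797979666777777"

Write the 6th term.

s(k+1) = 79·s(k)·77, so each term gains 79 as a prefix and 77 as a suffix.
From 797979666777777, 2 further steps: 797979666777777 → 7979797966677777777 → (answer).

79797979796667777777777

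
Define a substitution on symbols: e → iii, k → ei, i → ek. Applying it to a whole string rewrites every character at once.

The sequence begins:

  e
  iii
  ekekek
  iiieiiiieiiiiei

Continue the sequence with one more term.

Replace each of the 15 characters of iiieiiiieiiiiei in place — ek ek ek iii ek ek ek ek iii ek ek ek ek iii ek — and concatenate.

ekekekiiiekekekekiiiekekekekiiiek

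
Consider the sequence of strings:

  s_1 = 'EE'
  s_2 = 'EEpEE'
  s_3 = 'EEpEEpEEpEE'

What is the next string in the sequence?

EEpEEpEEpEEpEEpEEpEEpEE

Each string is two copies of the previous one joined by 'p'.
So the next term is two copies of EEpEEpEEpEE with 'p' between the halves.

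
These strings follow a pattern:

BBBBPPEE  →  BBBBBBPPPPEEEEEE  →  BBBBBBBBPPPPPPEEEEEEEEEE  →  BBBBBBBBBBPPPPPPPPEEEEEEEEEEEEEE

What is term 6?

Reading off run lengths: B runs 4, 6, 8, 10; P runs 2, 4, 6, 8; E runs 2, 6, 10, 14 — each is linear in n (n = 1, 2, …).
Setting n = 6 gives 14, 12, 22 characters in each block.

BBBBBBBBBBBBBBPPPPPPPPPPPPEEEEEEEEEEEEEEEEEEEEEE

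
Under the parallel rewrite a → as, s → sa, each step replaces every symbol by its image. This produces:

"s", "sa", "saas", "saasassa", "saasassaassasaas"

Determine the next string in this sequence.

saasassaassasaasassasaassaasassa

Replace each of the 16 characters of saasassaassasaas in place — sa as as sa as sa sa as as sa sa as sa as as sa — and concatenate.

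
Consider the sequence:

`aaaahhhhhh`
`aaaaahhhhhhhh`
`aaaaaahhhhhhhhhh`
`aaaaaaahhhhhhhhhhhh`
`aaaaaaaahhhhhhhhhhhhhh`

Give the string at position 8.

Term n consists of n+1 a's, followed by 2n h's, where the shown terms are n = 3, 4, 5, 6, 7.
For term 8, n = 10, so the run lengths are 11, 20.

aaaaaaaaaaahhhhhhhhhhhhhhhhhhhh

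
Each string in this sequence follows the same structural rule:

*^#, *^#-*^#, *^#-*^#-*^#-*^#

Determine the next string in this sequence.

s(k+1) = s(k)·-·s(k) — each term doubles the last with '-' between the halves.
So the next term is two copies of *^#-*^#-*^#-*^# with '-' between the halves.

*^#-*^#-*^#-*^#-*^#-*^#-*^#-*^#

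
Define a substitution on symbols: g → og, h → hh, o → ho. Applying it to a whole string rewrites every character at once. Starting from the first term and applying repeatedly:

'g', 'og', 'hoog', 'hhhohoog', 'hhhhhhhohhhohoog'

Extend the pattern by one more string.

Replace each of the 16 characters of hhhhhhhohhhohoog in place — hh hh hh hh hh hh hh ho hh hh hh ho hh ho ho og — and concatenate.

hhhhhhhhhhhhhhhohhhhhhhohhhohoog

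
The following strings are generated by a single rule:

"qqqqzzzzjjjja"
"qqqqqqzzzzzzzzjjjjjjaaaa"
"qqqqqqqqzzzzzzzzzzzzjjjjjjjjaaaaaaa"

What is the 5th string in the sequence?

qqqqqqqqqqqqzzzzzzzzzzzzzzzzzzzzjjjjjjjjjjjjaaaaaaaaaaaaa

The n-th term is 2n+2 q's then 4n z's then 2n+2 j's then 3n-2 a's (n = 1, 2, …).
Setting n = 5 gives 12, 20, 12, 13 characters in each block.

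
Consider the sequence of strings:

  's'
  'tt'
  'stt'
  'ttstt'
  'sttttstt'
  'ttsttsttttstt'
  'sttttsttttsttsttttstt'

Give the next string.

From term 3 onward, concatenate the second-to-last term with the last: s·tt = stt, tt·stt = ttstt, …
So term 8 is ttsttsttttstt·sttttsttttsttsttttstt.

ttsttsttttsttsttttsttttsttsttttstt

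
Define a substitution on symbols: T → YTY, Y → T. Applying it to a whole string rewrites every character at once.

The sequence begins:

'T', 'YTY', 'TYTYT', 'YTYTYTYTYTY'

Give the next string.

TYTYTYTYTYTYTYTYTYTYT

Expanding YTYTYTYTYTY: Y→T, T→YTY, Y→T, T→YTY, Y→T, T→YTY, Y→T, T→YTY, Y→T, T→YTY, Y→T. Concatenated: T YTY T YTY T YTY T YTY T YTY T.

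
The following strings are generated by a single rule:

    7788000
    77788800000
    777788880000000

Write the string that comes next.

Each string has the form 7^{n} 8^{n} 0^{2n-1}, where the shown terms are n = 2, 3, 4.
For the next term, n = 5, so the run lengths are 5, 5, 9.

7777788888000000000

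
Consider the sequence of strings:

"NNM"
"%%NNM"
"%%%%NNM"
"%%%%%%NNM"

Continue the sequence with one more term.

Each term is the previous one with %% prepended.
So the next term is %%·%%%%%%NNM.

%%%%%%%%NNM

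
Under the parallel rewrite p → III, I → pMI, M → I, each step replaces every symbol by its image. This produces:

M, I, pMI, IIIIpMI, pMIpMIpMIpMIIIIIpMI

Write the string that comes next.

Rewriting the 19 symbols of pMIpMIpMIpMIIIIIpMI one by one yields III I pMI III I pMI III I pMI III I pMI pMI pMI pMI pMI III I pMI; concatenated:

IIIIpMIIIIIpMIIIIIpMIIIIIpMIpMIpMIpMIpMIIIIIpMI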